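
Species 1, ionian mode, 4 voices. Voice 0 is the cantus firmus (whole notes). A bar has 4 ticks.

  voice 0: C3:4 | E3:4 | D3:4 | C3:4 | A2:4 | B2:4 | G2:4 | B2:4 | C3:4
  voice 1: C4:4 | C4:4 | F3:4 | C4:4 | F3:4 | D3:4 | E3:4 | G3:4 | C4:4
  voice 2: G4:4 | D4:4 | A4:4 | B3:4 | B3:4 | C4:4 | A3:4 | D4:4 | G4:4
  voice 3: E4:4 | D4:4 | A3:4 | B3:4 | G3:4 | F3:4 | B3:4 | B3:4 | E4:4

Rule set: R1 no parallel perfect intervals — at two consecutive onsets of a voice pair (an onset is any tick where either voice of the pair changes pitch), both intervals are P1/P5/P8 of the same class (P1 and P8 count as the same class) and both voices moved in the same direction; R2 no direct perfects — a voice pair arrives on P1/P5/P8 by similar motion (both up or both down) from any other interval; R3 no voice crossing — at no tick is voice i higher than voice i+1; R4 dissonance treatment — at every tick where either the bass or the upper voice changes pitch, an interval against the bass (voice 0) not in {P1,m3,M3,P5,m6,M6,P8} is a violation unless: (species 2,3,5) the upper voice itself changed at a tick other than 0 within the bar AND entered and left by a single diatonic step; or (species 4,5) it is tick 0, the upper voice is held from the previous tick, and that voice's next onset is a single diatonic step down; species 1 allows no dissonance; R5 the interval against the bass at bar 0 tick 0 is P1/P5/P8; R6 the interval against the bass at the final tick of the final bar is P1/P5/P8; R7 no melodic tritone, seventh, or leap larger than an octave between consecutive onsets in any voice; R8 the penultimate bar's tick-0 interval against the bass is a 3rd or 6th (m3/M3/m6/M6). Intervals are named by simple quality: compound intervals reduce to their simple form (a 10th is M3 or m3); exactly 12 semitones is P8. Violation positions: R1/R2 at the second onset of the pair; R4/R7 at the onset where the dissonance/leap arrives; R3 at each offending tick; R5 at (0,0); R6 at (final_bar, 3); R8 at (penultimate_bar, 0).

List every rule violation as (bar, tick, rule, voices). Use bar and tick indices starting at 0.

bar 0: v0=C3 v1=C4 v2=G4 v3=E4 downbeat M3
bar 1: v0=E3 v1=C4 v2=D4 v3=D4 downbeat m7
bar 2: v0=D3 v1=F3 v2=A4 v3=A3 downbeat P5
bar 3: v0=C3 v1=C4 v2=B3 v3=B3 downbeat M7
bar 4: v0=A2 v1=F3 v2=B3 v3=G3 downbeat m7
bar 5: v0=B2 v1=D3 v2=C4 v3=F3 downbeat TT
bar 6: v0=G2 v1=E3 v2=A3 v3=B3 downbeat M3
bar 7: v0=B2 v1=G3 v2=D4 v3=B3 downbeat P8
bar 8: v0=C3 v1=C4 v2=G4 v3=E4 downbeat M3
  -> R3 @ bar 0 tick 0 v(2, 3): G4 above E4
  -> R5 @ bar 0 tick 0 v(0, 3): opens on M3
  -> R3 @ bar 0 tick 1 v(2, 3): G4 above E4
  -> R3 @ bar 0 tick 2 v(2, 3): G4 above E4
  -> R3 @ bar 0 tick 3 v(2, 3): G4 above E4
  -> R2 @ bar 1 tick 0 v(2, 3): G4/E4 m3 -> D4/D4 P1 similar
  -> R4 @ bar 1 tick 0 v(0, 2): E3/D4 m7 untreated
  -> R4 @ bar 1 tick 0 v(0, 3): E3/D4 m7 untreated
  -> R2 @ bar 2 tick 0 v(0, 3): E3/D4 m7 -> D3/A3 P5 similar
  -> R3 @ bar 2 tick 0 v(2, 3): A4 above A3
  -> R3 @ bar 2 tick 1 v(2, 3): A4 above A3
  -> R3 @ bar 2 tick 2 v(2, 3): A4 above A3
  -> R3 @ bar 2 tick 3 v(2, 3): A4 above A3
  -> R3 @ bar 3 tick 0 v(1, 2): C4 above B3
  -> R4 @ bar 3 tick 0 v(0, 2): C3/B3 M7 untreated
  -> R4 @ bar 3 tick 0 v(0, 3): C3/B3 M7 untreated
  -> R7 @ bar 3 tick 0 v(2,): A4->B3 leap 10st
  -> R3 @ bar 3 tick 1 v(1, 2): C4 above B3
  -> R3 @ bar 3 tick 2 v(1, 2): C4 above B3
  -> R3 @ bar 3 tick 3 v(1, 2): C4 above B3
  -> R3 @ bar 4 tick 0 v(2, 3): B3 above G3
  -> R4 @ bar 4 tick 0 v(0, 2): A2/B3 M2 untreated
  -> R4 @ bar 4 tick 0 v(0, 3): A2/G3 m7 untreated
  -> R3 @ bar 4 tick 1 v(2, 3): B3 above G3
  -> R3 @ bar 4 tick 2 v(2, 3): B3 above G3
  -> R3 @ bar 4 tick 3 v(2, 3): B3 above G3
  -> R3 @ bar 5 tick 0 v(2, 3): C4 above F3
  -> R4 @ bar 5 tick 0 v(0, 2): B2/C4 m2 untreated
  -> R4 @ bar 5 tick 0 v(0, 3): B2/F3 TT untreated
  -> R3 @ bar 5 tick 1 v(2, 3): C4 above F3
  -> R3 @ bar 5 tick 2 v(2, 3): C4 above F3
  -> R3 @ bar 5 tick 3 v(2, 3): C4 above F3
  -> R2 @ bar 6 tick 0 v(1, 3): D3/F3 m3 -> E3/B3 P5 similar
  -> R4 @ bar 6 tick 0 v(0, 2): G2/A3 M2 untreated
  -> R7 @ bar 6 tick 0 v(3,): F3->B3 leap 6st
  -> R2 @ bar 7 tick 0 v(1, 2): E3/A3 P4 -> G3/D4 P5 similar
  -> R3 @ bar 7 tick 0 v(2, 3): D4 above B3
  -> R8 @ bar 7 tick 0 v(0, 3): penult P8 not 3rd/6th
  -> R3 @ bar 7 tick 1 v(2, 3): D4 above B3
  -> R3 @ bar 7 tick 2 v(2, 3): D4 above B3
  -> R3 @ bar 7 tick 3 v(2, 3): D4 above B3
  -> R1 @ bar 8 tick 0 v(1, 2): G3/D4 P5 -> C4/G4 P5 similar
  -> R2 @ bar 8 tick 0 v(0, 1): B2/G3 m6 -> C3/C4 P8 similar
  -> R2 @ bar 8 tick 0 v(0, 2): B2/D4 m3 -> C3/G4 P5 similar
  -> R3 @ bar 8 tick 0 v(2, 3): G4 above E4
  -> R3 @ bar 8 tick 1 v(2, 3): G4 above E4
  -> R3 @ bar 8 tick 2 v(2, 3): G4 above E4
  -> R3 @ bar 8 tick 3 v(2, 3): G4 above E4
  -> R6 @ bar 8 tick 3 v(0, 3): closes on M3

(0, 0, R3, (2, 3))
(0, 0, R5, (0, 3))
(0, 1, R3, (2, 3))
(0, 2, R3, (2, 3))
(0, 3, R3, (2, 3))
(1, 0, R2, (2, 3))
(1, 0, R4, (0, 2))
(1, 0, R4, (0, 3))
(2, 0, R2, (0, 3))
(2, 0, R3, (2, 3))
(2, 1, R3, (2, 3))
(2, 2, R3, (2, 3))
(2, 3, R3, (2, 3))
(3, 0, R3, (1, 2))
(3, 0, R4, (0, 2))
(3, 0, R4, (0, 3))
(3, 0, R7, (2,))
(3, 1, R3, (1, 2))
(3, 2, R3, (1, 2))
(3, 3, R3, (1, 2))
(4, 0, R3, (2, 3))
(4, 0, R4, (0, 2))
(4, 0, R4, (0, 3))
(4, 1, R3, (2, 3))
(4, 2, R3, (2, 3))
(4, 3, R3, (2, 3))
(5, 0, R3, (2, 3))
(5, 0, R4, (0, 2))
(5, 0, R4, (0, 3))
(5, 1, R3, (2, 3))
(5, 2, R3, (2, 3))
(5, 3, R3, (2, 3))
(6, 0, R2, (1, 3))
(6, 0, R4, (0, 2))
(6, 0, R7, (3,))
(7, 0, R2, (1, 2))
(7, 0, R3, (2, 3))
(7, 0, R8, (0, 3))
(7, 1, R3, (2, 3))
(7, 2, R3, (2, 3))
(7, 3, R3, (2, 3))
(8, 0, R1, (1, 2))
(8, 0, R2, (0, 1))
(8, 0, R2, (0, 2))
(8, 0, R3, (2, 3))
(8, 1, R3, (2, 3))
(8, 2, R3, (2, 3))
(8, 3, R3, (2, 3))
(8, 3, R6, (0, 3))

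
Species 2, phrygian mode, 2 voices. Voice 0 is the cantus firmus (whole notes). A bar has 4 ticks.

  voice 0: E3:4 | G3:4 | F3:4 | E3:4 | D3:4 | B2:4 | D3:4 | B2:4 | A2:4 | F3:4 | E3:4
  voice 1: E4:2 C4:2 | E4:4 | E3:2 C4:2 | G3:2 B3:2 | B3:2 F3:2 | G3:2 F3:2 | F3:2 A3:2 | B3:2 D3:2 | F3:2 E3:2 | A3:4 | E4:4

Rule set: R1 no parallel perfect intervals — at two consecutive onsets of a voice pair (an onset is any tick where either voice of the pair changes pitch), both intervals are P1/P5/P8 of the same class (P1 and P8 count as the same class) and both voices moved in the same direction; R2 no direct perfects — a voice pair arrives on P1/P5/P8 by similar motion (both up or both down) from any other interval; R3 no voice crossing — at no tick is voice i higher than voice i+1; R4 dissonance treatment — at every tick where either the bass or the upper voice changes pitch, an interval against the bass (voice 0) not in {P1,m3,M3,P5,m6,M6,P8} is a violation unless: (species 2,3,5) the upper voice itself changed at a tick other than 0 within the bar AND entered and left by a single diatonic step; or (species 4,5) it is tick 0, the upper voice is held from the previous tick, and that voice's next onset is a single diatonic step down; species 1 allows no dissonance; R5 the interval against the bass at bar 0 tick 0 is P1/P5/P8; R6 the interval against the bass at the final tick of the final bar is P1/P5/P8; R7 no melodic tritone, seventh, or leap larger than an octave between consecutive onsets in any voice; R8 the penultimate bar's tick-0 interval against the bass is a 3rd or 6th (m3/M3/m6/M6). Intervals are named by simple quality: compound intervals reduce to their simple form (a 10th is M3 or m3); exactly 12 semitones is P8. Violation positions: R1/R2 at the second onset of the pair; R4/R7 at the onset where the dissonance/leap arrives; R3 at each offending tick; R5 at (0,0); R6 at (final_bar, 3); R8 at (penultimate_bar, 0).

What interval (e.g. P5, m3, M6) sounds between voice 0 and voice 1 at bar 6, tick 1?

m3

voice 0=D3 voice 1=F3 -> m3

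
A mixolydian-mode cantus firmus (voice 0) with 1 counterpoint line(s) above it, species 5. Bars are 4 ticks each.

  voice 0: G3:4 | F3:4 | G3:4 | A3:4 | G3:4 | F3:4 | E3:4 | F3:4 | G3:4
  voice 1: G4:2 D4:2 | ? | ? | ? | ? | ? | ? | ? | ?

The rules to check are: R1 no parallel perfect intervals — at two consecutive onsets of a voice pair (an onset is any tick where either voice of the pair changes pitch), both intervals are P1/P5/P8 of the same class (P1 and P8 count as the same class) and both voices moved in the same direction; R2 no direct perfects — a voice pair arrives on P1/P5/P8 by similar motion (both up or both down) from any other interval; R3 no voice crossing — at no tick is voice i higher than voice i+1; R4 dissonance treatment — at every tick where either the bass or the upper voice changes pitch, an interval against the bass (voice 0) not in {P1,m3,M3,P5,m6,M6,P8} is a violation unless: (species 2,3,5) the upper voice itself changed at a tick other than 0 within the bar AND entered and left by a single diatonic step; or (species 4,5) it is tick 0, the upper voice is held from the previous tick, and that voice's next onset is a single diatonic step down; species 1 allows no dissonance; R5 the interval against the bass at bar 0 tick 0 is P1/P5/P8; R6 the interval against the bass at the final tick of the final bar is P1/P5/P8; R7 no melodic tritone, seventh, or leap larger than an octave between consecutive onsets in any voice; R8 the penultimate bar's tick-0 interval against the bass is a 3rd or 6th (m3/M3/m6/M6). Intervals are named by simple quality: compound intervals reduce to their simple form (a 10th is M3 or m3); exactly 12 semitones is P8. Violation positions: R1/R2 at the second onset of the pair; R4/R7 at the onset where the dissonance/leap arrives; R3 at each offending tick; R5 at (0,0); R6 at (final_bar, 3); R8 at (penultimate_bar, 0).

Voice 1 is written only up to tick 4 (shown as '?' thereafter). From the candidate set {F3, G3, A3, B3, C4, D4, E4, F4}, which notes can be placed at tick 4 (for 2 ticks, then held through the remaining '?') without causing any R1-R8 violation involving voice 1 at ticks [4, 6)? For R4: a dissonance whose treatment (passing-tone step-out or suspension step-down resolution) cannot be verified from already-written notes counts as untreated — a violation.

F3: violates R2
G3: violates R4
A3: legal
B3: violates R4
C4: violates R1
D4: legal
E4: violates R4
F4: legal

{A3, D4, F4}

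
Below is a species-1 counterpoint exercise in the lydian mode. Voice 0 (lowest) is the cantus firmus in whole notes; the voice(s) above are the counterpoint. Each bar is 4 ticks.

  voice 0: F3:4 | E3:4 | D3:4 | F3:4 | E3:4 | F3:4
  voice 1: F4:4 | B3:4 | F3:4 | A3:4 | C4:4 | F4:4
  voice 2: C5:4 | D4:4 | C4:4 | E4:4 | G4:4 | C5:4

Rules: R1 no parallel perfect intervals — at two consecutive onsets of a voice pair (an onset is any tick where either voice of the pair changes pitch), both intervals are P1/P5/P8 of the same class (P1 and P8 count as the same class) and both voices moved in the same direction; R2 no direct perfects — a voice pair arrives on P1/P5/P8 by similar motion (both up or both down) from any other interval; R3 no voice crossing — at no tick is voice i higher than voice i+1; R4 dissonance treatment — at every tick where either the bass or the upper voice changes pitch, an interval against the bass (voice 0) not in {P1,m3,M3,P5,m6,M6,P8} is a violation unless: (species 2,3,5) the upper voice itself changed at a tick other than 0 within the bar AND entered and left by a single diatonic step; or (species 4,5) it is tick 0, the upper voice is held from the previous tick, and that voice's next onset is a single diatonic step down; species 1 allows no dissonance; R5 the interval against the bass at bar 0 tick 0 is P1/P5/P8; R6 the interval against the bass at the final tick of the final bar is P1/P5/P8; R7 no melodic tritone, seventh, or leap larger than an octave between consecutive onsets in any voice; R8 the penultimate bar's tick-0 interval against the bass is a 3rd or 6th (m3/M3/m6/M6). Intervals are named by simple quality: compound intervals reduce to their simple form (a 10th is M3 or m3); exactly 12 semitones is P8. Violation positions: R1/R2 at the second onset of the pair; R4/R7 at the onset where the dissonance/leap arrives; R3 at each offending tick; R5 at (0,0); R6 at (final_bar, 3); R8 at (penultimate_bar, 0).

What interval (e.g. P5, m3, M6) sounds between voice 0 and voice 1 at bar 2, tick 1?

m3

voice 0=D3 voice 1=F3 -> m3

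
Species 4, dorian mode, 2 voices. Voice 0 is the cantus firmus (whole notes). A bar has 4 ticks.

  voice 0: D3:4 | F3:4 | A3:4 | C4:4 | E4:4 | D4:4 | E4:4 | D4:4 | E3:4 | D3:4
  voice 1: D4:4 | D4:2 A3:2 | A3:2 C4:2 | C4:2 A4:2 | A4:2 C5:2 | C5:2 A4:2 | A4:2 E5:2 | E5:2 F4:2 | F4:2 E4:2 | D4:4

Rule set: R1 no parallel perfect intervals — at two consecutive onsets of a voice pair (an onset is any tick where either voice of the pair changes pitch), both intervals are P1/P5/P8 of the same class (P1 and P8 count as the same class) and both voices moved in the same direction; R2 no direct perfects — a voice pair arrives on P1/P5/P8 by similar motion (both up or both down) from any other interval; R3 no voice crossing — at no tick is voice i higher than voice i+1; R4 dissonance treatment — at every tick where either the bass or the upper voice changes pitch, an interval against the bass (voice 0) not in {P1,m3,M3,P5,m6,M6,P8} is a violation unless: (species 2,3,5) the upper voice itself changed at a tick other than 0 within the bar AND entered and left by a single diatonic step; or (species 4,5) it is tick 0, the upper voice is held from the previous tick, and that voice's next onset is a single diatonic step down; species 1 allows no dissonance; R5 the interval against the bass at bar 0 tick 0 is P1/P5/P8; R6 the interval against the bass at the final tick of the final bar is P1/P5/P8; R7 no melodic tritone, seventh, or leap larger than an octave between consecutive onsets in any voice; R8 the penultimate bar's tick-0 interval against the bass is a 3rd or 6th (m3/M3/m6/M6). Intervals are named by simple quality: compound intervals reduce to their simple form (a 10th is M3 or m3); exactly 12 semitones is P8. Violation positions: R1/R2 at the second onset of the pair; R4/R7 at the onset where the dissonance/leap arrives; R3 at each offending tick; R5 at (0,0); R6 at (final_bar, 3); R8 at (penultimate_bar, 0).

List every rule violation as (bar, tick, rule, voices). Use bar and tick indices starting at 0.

(4, 0, R4, (0, 1))
(5, 0, R4, (0, 1))
(6, 0, R4, (0, 1))
(7, 0, R4, (0, 1))
(7, 2, R7, (1,))
(8, 0, R7, (0,))
(8, 0, R8, (0, 1))
(9, 0, R1, (0, 1))

bar 0: v0=D3 v1=D4 downbeat P8
bar 1: v0=F3 v1=D4 downbeat M6
bar 2: v0=A3 v1=A3 downbeat P1
bar 3: v0=C4 v1=C4 downbeat P1
bar 4: v0=E4 v1=A4 downbeat P4
bar 5: v0=D4 v1=C5 downbeat m7
bar 6: v0=E4 v1=A4 downbeat P4
bar 7: v0=D4 v1=E5 downbeat M2
bar 8: v0=E3 v1=F4 downbeat m2
bar 9: v0=D3 v1=D4 downbeat P8
  -> R4 @ bar 4 tick 0 v(0, 1): E4/A4 P4 untreated
  -> R4 @ bar 5 tick 0 v(0, 1): D4/C5 m7 untreated
  -> R4 @ bar 6 tick 0 v(0, 1): E4/A4 P4 untreated
  -> R4 @ bar 7 tick 0 v(0, 1): D4/E5 M2 untreated
  -> R7 @ bar 7 tick 2 v(1,): E5->F4 leap 11st
  -> R7 @ bar 8 tick 0 v(0,): D4->E3 leap 10st
  -> R8 @ bar 8 tick 0 v(0, 1): penult m2 not 3rd/6th
  -> R1 @ bar 9 tick 0 v(0, 1): E3/E4 P8 -> D3/D4 P8 similar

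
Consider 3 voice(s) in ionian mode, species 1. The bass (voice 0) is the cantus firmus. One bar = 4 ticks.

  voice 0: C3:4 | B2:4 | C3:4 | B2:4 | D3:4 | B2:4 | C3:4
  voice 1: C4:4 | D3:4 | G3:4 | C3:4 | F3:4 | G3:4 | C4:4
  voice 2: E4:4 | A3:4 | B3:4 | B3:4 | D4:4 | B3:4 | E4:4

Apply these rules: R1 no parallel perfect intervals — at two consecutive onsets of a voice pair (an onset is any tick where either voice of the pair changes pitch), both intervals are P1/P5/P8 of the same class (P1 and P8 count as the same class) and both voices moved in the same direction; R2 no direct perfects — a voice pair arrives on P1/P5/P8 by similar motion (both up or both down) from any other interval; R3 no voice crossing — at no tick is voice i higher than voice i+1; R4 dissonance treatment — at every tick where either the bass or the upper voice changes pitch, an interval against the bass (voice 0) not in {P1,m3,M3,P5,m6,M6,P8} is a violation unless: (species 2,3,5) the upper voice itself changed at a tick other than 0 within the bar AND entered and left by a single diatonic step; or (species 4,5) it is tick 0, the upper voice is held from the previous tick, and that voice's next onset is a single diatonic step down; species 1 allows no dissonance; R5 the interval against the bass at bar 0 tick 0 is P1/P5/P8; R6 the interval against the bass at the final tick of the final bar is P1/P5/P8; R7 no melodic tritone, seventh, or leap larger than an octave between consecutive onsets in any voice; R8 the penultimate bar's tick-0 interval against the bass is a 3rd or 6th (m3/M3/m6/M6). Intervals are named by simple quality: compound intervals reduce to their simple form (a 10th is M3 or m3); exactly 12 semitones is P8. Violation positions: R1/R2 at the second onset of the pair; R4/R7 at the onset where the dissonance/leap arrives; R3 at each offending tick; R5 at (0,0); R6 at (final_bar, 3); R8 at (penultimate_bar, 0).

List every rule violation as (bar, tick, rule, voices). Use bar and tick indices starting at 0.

(0, 0, R5, (0, 2))
(1, 0, R2, (1, 2))
(1, 0, R4, (0, 2))
(1, 0, R7, (1,))
(2, 0, R2, (0, 1))
(2, 0, R4, (0, 2))
(3, 0, R4, (0, 1))
(4, 0, R1, (0, 2))
(5, 0, R1, (0, 2))
(5, 0, R8, (0, 2))
(6, 0, R2, (0, 1))
(6, 3, R6, (0, 2))

bar 0: v0=C3 v1=C4 v2=E4 downbeat M3
bar 1: v0=B2 v1=D3 v2=A3 downbeat m7
bar 2: v0=C3 v1=G3 v2=B3 downbeat M7
bar 3: v0=B2 v1=C3 v2=B3 downbeat P8
bar 4: v0=D3 v1=F3 v2=D4 downbeat P8
bar 5: v0=B2 v1=G3 v2=B3 downbeat P8
bar 6: v0=C3 v1=C4 v2=E4 downbeat M3
  -> R5 @ bar 0 tick 0 v(0, 2): opens on M3
  -> R2 @ bar 1 tick 0 v(1, 2): C4/E4 M3 -> D3/A3 P5 similar
  -> R4 @ bar 1 tick 0 v(0, 2): B2/A3 m7 untreated
  -> R7 @ bar 1 tick 0 v(1,): C4->D3 leap 10st
  -> R2 @ bar 2 tick 0 v(0, 1): B2/D3 m3 -> C3/G3 P5 similar
  -> R4 @ bar 2 tick 0 v(0, 2): C3/B3 M7 untreated
  -> R4 @ bar 3 tick 0 v(0, 1): B2/C3 m2 untreated
  -> R1 @ bar 4 tick 0 v(0, 2): B2/B3 P8 -> D3/D4 P8 similar
  -> R1 @ bar 5 tick 0 v(0, 2): D3/D4 P8 -> B2/B3 P8 similar
  -> R8 @ bar 5 tick 0 v(0, 2): penult P8 not 3rd/6th
  -> R2 @ bar 6 tick 0 v(0, 1): B2/G3 m6 -> C3/C4 P8 similar
  -> R6 @ bar 6 tick 3 v(0, 2): closes on M3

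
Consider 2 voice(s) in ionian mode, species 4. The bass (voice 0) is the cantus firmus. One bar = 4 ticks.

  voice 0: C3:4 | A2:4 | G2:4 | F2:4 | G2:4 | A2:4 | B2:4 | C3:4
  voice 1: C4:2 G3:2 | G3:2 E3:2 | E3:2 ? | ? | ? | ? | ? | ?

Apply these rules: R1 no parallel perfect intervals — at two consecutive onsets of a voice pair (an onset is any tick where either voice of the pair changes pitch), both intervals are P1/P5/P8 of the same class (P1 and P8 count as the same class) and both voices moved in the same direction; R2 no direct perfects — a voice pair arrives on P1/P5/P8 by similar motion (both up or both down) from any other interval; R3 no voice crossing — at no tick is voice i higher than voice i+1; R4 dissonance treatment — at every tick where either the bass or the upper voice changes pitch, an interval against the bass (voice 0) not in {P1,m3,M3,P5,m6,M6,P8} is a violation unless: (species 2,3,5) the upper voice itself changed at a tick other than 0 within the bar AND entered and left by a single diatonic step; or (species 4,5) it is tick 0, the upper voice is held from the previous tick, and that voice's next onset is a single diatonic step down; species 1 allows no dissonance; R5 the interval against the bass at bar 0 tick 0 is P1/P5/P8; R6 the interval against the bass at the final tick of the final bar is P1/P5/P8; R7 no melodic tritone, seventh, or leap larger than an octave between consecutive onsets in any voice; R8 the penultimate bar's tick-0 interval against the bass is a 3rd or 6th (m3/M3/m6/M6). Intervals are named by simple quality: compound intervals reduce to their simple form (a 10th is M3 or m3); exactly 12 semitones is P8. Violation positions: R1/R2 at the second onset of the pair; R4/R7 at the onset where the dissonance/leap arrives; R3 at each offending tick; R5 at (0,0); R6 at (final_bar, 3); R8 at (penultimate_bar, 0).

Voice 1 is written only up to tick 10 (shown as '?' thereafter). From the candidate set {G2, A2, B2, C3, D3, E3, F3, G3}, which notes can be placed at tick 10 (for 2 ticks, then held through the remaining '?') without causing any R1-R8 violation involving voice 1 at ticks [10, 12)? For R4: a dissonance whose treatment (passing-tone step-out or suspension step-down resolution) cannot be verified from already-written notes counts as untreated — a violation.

G2: legal
A2: violates R4
B2: legal
C3: violates R4
D3: legal
E3: legal
F3: violates R4
G3: legal

{B2, D3, E3, G2, G3}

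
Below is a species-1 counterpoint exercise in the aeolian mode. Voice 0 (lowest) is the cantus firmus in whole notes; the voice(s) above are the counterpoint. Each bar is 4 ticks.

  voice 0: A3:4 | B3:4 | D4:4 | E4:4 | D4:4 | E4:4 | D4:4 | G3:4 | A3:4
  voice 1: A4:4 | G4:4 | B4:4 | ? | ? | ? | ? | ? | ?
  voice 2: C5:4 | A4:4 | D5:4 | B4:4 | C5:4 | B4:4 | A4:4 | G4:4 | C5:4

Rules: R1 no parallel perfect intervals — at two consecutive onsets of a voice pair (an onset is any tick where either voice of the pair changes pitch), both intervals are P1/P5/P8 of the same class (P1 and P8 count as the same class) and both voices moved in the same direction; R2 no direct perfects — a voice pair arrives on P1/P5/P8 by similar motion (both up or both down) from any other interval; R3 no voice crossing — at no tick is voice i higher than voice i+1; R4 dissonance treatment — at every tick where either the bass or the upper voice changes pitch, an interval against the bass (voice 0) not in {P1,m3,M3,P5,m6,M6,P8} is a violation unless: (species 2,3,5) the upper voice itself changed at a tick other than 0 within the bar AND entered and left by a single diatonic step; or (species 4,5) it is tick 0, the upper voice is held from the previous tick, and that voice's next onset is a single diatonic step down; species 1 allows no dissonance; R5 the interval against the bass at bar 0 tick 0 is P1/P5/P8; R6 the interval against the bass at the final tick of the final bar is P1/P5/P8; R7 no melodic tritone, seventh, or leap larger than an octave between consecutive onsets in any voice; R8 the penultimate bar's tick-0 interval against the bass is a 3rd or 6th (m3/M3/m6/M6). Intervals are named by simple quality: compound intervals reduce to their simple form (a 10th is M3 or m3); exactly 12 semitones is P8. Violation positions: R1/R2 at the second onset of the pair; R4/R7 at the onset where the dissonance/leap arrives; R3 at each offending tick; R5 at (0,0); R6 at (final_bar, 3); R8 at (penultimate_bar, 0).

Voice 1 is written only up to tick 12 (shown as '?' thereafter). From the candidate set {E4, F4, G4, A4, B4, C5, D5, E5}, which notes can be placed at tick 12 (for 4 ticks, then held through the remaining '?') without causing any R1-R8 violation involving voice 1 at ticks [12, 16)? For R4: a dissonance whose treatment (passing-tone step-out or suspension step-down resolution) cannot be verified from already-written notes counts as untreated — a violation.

E4: violates R2
F4: violates R4,R7
G4: legal
A4: violates R4
B4: legal
C5: violates R3
D5: violates R3,R4
E5: violates R2,R3

{B4, G4}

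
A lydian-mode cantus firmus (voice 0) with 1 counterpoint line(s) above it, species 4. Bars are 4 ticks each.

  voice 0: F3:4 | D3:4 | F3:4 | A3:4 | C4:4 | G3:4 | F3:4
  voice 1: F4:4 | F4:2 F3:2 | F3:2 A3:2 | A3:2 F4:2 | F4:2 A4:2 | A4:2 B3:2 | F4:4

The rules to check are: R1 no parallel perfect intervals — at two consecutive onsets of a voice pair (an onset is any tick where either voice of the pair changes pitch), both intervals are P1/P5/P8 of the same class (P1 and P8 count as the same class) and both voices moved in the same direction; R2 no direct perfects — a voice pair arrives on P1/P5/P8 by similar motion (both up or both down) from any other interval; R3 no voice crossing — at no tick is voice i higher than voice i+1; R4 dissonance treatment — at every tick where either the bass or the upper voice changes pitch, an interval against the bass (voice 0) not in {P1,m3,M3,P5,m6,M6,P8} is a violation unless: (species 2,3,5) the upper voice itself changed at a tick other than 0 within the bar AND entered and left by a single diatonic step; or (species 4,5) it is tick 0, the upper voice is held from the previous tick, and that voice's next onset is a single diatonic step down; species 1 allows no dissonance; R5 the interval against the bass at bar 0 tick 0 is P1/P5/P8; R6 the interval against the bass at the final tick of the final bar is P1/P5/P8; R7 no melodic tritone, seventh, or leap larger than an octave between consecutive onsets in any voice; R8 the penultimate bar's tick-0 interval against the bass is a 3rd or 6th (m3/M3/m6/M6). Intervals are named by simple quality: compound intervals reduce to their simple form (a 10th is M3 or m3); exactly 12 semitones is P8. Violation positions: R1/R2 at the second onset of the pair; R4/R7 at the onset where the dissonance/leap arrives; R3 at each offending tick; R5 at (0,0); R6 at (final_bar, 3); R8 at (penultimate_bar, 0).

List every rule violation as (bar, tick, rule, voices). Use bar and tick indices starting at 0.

bar 0: v0=F3 v1=F4 downbeat P8
bar 1: v0=D3 v1=F4 downbeat m3
bar 2: v0=F3 v1=F3 downbeat P1
bar 3: v0=A3 v1=A3 downbeat P1
bar 4: v0=C4 v1=F4 downbeat P4
bar 5: v0=G3 v1=A4 downbeat M2
bar 6: v0=F3 v1=F4 downbeat P8
  -> R4 @ bar 4 tick 0 v(0, 1): C4/F4 P4 untreated
  -> R4 @ bar 5 tick 0 v(0, 1): G3/A4 M2 untreated
  -> R8 @ bar 5 tick 0 v(0, 1): penult M2 not 3rd/6th
  -> R7 @ bar 5 tick 2 v(1,): A4->B3 leap 10st
  -> R7 @ bar 6 tick 0 v(1,): B3->F4 leap 6st

(4, 0, R4, (0, 1))
(5, 0, R4, (0, 1))
(5, 0, R8, (0, 1))
(5, 2, R7, (1,))
(6, 0, R7, (1,))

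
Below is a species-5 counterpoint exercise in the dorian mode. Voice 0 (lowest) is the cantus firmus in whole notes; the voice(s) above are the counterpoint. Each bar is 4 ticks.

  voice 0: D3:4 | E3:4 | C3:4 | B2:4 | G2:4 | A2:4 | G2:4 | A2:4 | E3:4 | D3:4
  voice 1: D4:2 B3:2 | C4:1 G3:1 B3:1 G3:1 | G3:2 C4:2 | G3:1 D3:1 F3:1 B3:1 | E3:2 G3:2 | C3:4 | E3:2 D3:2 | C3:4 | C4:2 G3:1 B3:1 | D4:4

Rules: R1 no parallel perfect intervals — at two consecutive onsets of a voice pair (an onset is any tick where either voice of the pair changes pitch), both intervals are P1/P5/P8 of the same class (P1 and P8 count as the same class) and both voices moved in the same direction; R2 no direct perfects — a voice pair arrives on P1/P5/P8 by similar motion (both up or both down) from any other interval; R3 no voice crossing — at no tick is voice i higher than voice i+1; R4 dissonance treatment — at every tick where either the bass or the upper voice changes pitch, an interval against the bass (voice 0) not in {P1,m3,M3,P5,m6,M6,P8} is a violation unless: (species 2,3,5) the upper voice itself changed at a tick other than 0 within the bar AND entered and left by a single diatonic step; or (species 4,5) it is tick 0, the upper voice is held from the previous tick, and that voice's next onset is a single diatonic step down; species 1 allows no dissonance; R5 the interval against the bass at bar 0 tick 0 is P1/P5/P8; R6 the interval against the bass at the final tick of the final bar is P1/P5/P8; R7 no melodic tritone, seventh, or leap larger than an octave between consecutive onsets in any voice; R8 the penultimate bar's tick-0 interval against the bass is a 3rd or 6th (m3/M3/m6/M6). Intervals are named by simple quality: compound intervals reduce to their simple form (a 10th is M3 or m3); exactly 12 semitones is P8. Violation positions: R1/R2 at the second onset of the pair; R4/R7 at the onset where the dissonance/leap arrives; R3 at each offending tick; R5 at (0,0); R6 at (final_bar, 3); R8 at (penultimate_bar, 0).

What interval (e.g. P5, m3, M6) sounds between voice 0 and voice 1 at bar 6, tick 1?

voice 0=G2 voice 1=E3 -> M6

M6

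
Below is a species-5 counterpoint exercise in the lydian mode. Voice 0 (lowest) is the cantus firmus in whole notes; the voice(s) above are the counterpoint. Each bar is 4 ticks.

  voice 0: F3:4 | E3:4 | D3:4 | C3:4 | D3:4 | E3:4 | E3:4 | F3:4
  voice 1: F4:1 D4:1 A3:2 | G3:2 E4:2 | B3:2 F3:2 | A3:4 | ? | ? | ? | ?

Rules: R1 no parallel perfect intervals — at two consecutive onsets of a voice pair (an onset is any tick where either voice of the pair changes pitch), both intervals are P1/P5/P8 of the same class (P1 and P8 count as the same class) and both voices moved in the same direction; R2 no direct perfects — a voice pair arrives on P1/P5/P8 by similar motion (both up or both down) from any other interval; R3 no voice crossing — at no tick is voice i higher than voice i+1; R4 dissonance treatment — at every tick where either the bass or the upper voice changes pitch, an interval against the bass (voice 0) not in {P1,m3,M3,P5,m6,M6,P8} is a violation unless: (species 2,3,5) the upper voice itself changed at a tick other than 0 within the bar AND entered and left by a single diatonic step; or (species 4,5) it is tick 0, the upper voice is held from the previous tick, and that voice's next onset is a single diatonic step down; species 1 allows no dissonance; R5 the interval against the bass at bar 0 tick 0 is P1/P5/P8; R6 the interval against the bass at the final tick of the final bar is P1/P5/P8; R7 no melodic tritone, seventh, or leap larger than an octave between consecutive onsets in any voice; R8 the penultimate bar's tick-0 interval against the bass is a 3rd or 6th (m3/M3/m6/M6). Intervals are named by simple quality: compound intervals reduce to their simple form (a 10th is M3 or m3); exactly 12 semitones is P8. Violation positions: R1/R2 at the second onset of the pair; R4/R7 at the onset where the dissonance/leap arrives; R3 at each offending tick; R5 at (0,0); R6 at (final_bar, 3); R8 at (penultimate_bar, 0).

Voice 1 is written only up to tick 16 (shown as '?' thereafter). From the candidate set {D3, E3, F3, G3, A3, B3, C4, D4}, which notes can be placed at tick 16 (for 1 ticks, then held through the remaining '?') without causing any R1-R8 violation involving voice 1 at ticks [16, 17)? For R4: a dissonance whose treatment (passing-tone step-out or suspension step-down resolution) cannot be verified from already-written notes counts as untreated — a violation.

{A3, B3, D3, F3}

D3: legal
E3: violates R4
F3: legal
G3: violates R4
A3: legal
B3: legal
C4: violates R4
D4: violates R2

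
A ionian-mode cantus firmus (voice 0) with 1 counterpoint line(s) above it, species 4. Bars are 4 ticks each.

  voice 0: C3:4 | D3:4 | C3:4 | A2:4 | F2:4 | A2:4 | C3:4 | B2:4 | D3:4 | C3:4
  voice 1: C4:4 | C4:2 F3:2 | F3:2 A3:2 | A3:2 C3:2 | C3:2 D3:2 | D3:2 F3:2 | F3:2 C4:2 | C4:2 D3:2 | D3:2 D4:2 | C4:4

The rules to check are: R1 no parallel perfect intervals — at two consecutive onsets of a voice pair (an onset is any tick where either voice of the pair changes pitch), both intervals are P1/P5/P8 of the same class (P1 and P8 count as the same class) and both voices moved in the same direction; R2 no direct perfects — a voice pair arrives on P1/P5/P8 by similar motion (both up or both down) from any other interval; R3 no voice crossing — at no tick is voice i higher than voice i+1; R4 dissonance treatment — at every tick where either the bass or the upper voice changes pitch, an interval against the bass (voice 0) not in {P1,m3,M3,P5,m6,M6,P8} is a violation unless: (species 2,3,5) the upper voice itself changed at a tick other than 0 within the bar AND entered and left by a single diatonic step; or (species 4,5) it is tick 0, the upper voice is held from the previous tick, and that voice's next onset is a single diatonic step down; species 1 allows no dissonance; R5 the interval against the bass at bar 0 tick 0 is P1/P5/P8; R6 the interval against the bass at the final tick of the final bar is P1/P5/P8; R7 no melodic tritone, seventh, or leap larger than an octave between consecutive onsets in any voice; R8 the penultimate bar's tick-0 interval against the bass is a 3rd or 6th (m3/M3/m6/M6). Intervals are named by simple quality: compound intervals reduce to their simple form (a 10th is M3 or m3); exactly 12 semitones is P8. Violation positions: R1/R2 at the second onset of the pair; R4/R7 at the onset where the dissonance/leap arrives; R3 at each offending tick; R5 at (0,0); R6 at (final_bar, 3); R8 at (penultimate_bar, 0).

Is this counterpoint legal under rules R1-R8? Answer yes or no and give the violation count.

No (8 violations)

bar 0: v0=C3 v1=C4 (P8)
bar 1: v0=D3 v1=C4 (m7)
bar 2: v0=C3 v1=F3 (P4)
bar 3: v0=A2 v1=A3 (P8)
bar 4: v0=F2 v1=C3 (P5)
bar 5: v0=A2 v1=D3 (P4)
bar 6: v0=C3 v1=F3 (P4)
bar 7: v0=B2 v1=C4 (m2)
bar 8: v0=D3 v1=D3 (P1)
bar 9: v0=C3 v1=C4 (P8)
  R4 @ bar1.0: D3/C4 m7 untreated
  R4 @ bar2.0: C3/F3 P4 untreated
  R4 @ bar5.0: A2/D3 P4 untreated
  R4 @ bar6.0: C3/F3 P4 untreated
  R4 @ bar7.0: B2/C4 m2 untreated
  R7 @ bar7.2: C4->D3 leap 10st
  R8 @ bar8.0: penult P1 not 3rd/6th
  R1 @ bar9.0: D3/D4 P8 -> C3/C4 P8 similar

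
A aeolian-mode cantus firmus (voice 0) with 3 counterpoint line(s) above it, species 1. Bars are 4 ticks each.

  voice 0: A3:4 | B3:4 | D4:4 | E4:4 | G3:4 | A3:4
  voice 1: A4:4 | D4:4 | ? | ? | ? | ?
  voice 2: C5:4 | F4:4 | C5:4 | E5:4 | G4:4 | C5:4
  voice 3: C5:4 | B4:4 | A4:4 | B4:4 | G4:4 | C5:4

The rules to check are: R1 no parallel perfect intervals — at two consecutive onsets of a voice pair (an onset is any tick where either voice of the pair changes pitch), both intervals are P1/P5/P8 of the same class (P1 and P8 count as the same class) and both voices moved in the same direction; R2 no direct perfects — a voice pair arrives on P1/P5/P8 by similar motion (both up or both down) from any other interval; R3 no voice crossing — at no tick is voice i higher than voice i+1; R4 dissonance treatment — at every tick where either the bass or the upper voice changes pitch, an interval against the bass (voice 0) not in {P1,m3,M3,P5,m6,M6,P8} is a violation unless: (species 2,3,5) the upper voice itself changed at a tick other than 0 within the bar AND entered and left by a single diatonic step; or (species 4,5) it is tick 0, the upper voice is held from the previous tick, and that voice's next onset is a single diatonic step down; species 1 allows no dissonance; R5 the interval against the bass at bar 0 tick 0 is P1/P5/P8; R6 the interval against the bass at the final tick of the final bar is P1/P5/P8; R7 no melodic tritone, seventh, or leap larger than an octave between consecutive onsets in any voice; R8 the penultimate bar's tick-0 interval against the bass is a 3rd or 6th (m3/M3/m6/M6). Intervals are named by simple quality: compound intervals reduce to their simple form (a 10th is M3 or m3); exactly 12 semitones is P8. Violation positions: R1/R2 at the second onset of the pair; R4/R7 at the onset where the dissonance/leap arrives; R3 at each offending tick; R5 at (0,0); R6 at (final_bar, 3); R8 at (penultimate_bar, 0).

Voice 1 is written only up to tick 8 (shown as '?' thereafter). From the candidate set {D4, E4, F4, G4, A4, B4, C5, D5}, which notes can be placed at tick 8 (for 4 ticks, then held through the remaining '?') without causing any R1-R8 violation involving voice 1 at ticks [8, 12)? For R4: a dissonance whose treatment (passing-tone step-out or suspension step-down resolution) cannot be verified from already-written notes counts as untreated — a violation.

D4: legal
E4: violates R4
F4: violates R2
G4: violates R4
A4: violates R2
B4: legal
C5: violates R2,R4,R7
D5: violates R2,R3

{B4, D4}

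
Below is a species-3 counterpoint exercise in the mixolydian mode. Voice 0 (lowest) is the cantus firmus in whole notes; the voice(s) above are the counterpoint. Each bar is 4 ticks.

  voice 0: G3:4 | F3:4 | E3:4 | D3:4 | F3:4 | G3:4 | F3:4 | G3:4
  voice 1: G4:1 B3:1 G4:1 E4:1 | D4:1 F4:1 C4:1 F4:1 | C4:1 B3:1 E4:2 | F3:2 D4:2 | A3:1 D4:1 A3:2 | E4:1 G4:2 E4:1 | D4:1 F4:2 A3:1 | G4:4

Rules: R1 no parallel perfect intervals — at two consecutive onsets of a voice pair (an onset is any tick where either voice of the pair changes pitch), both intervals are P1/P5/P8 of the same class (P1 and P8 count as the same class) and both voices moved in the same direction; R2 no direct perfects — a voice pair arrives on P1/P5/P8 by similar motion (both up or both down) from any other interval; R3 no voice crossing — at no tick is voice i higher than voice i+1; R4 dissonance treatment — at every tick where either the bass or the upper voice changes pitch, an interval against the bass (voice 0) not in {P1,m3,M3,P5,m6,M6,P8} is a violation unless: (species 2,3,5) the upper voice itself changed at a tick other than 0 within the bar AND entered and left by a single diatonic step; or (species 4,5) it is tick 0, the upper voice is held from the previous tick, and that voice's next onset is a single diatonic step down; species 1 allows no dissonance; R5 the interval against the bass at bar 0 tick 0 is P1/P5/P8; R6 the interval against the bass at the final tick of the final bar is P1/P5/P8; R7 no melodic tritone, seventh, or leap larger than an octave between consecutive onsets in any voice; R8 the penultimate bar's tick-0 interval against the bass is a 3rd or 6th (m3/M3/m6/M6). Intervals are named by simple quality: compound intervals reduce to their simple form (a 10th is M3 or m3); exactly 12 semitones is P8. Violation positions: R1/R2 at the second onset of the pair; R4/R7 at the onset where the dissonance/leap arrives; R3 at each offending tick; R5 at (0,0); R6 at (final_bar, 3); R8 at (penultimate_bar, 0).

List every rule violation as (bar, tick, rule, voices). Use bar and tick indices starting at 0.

(3, 0, R7, (1,))
(7, 0, R2, (0, 1))
(7, 0, R7, (1,))

bar 0: v0=G3 v1=G4 downbeat P8
bar 1: v0=F3 v1=D4 downbeat M6
bar 2: v0=E3 v1=C4 downbeat m6
bar 3: v0=D3 v1=F3 downbeat m3
bar 4: v0=F3 v1=A3 downbeat M3
bar 5: v0=G3 v1=E4 downbeat M6
bar 6: v0=F3 v1=D4 downbeat M6
bar 7: v0=G3 v1=G4 downbeat P8
  -> R7 @ bar 3 tick 0 v(1,): E4->F3 leap 11st
  -> R2 @ bar 7 tick 0 v(0, 1): F3/A3 M3 -> G3/G4 P8 similar
  -> R7 @ bar 7 tick 0 v(1,): A3->G4 leap 10st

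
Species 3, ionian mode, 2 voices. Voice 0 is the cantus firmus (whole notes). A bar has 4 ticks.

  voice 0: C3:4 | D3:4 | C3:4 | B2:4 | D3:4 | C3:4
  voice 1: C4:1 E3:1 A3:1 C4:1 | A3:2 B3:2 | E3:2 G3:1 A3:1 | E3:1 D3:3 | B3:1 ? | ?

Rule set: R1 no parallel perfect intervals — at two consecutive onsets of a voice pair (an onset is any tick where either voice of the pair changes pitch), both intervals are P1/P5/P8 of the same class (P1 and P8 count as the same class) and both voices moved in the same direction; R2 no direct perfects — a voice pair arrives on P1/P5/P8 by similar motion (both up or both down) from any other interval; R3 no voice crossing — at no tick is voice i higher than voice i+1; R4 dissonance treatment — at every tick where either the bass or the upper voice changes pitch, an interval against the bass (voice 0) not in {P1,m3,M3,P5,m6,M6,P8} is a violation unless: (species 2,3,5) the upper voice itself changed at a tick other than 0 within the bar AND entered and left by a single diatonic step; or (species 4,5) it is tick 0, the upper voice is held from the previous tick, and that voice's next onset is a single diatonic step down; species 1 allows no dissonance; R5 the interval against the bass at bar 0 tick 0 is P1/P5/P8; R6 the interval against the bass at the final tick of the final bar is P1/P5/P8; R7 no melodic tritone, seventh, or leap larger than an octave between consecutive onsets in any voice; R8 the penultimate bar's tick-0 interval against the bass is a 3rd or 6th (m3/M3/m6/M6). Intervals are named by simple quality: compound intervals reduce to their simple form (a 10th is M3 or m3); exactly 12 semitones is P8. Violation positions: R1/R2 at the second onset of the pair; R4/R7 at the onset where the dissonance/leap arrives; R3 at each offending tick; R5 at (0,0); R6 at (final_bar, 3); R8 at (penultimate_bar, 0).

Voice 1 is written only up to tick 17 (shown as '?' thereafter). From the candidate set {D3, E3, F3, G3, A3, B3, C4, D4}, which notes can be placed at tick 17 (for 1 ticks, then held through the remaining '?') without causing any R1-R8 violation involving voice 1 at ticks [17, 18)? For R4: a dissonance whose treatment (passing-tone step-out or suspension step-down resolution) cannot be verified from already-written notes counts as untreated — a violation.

D3: legal
E3: violates R4
F3: violates R7
G3: violates R4
A3: legal
B3: legal
C4: violates R4
D4: legal

{A3, B3, D3, D4}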